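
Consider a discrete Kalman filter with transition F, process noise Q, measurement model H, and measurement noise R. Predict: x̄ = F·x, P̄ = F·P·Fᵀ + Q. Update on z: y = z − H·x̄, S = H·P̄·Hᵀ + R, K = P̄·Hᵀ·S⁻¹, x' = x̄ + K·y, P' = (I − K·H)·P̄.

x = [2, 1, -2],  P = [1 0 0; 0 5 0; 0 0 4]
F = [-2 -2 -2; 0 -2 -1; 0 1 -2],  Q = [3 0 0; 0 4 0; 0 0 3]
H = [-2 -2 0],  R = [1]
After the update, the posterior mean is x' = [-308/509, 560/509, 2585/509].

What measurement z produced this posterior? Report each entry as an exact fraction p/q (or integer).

x̄ = F·x = [-2, 0, 5]
P̄ = F·P·Fᵀ + Q = [43 28 6; 28 28 -2; 6 -2 24]
S = H·P̄·Hᵀ + R = [509]
K = P̄·Hᵀ·S⁻¹ = [-142/509; -112/509; -8/509]
x' − x̄ = [710/509, 560/509, 40/509] = K·y
y = (KᵀK)⁻¹·Kᵀ·(x' − x̄) = [-5]
z = y + H·x̄ = [-5] + [4] = [-1]

z = [-1]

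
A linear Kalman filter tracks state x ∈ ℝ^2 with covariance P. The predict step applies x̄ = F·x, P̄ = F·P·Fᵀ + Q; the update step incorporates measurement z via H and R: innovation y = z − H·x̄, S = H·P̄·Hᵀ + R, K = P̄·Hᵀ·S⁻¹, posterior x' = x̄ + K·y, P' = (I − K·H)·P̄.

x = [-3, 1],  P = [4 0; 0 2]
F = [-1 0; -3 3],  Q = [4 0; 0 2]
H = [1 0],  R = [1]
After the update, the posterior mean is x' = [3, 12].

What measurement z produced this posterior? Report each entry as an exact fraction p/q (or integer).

x̄ = F·x = [3, 12]
P̄ = F·P·Fᵀ + Q = [8 12; 12 56]
S = H·P̄·Hᵀ + R = [9]
K = P̄·Hᵀ·S⁻¹ = [8/9; 4/3]
x' − x̄ = [0, 0] = K·y
y = (KᵀK)⁻¹·Kᵀ·(x' − x̄) = [0]
z = y + H·x̄ = [0] + [3] = [3]

z = [3]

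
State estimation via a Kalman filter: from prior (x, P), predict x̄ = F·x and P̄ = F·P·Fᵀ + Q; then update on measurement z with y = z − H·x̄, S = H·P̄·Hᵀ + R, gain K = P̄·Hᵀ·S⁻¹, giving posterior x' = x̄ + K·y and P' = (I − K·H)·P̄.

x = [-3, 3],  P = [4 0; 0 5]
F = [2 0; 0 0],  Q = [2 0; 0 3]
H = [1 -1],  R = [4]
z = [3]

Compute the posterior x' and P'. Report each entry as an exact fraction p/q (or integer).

x' = [12/25, -27/25]
P' = [126/25 54/25; 54/25 66/25]

x̄ = F·x = [-6, 0]
P̄ = F·P·Fᵀ + Q = [18 0; 0 3]
y = z − H·x̄ = [9]
S = H·P̄·Hᵀ + R = [25]
K = P̄·Hᵀ·S⁻¹ = [18/25; -3/25]
x' = x̄ + K·y = [12/25, -27/25]
P' = (I − K·H)·P̄ = [126/25 54/25; 54/25 66/25]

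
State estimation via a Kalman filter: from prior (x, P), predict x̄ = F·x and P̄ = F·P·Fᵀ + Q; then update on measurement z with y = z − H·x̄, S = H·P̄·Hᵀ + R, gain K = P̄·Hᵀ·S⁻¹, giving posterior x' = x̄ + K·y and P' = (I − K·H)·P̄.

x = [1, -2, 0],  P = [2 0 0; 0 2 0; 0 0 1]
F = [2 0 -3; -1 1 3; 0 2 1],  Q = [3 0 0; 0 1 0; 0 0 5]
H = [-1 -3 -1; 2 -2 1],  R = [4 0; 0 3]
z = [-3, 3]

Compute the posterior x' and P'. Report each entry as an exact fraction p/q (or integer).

x' = [2041/1387, 1986/9709, 3310/9709]
P' = [2283/1387 236/1387 -2843/1387; 236/1387 2689/9709 -1991/9709; -2843/1387 -1991/9709 38754/9709]

x̄ = F·x = [2, -3, -4]
P̄ = F·P·Fᵀ + Q = [20 -13 -3; -13 14 7; -3 7 14]
y = z − H·x̄ = [-14, -3]
S = H·P̄·Hᵀ + R = [122 84; 84 217]
K = P̄·Hᵀ·S⁻¹ = [-37/1387 417/1387; -276/1387 -1355/9709; -460/1387 978/9709]
x' = x̄ + K·y = [2041/1387, 1986/9709, 3310/9709]
P' = (I − K·H)·P̄ = [2283/1387 236/1387 -2843/1387; 236/1387 2689/9709 -1991/9709; -2843/1387 -1991/9709 38754/9709]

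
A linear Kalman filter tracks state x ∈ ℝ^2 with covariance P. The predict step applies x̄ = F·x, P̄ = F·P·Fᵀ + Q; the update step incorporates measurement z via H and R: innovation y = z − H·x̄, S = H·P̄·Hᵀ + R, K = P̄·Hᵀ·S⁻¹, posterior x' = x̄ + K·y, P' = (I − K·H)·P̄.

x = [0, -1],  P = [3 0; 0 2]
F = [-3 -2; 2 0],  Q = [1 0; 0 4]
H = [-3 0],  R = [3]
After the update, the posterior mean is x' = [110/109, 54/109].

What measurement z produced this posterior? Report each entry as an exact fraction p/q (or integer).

x̄ = F·x = [2, 0]
P̄ = F·P·Fᵀ + Q = [36 -18; -18 16]
S = H·P̄·Hᵀ + R = [327]
K = P̄·Hᵀ·S⁻¹ = [-36/109; 18/109]
x' − x̄ = [-108/109, 54/109] = K·y
y = (KᵀK)⁻¹·Kᵀ·(x' − x̄) = [3]
z = y + H·x̄ = [3] + [-6] = [-3]

z = [-3]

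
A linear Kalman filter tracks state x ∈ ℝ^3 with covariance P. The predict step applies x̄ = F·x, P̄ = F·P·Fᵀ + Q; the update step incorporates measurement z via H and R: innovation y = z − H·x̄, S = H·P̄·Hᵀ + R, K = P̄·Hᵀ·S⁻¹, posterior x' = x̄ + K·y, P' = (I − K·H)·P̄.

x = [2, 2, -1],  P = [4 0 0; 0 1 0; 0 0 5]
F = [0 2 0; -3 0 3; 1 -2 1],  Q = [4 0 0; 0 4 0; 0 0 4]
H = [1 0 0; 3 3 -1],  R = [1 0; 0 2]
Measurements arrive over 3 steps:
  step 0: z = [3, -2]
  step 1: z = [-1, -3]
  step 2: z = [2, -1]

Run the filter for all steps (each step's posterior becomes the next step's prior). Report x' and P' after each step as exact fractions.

step 0: x̄ = F·x = [4, -9, -3]
step 0: P̄ = F·P·Fᵀ + Q = [8 0 -4; 0 85 3; -4 3 17]
step 0: y = z − H·x̄ = [-1, 10]
step 0: S = H·P̄·Hᵀ + R = [9 28; 28 862]
step 0: K = P̄·Hᵀ·S⁻¹ = [3056/3487 14/3487; -3528/3487 1134/3487; -1444/3487 -34/3487]
step 0: x' = x̄ + K·y = [11032/3487, -16515/3487, -9357/3487]
step 0: P' = (I − K·H)·P̄ = [3056/3487 -3528/3487 -1444/3487; -3528/3487 10627/3487 19029/3487; -1444/3487 19029/3487 52823/3487]
step 1: x̄ = F·x = [-33030/3487, -61167/3487, 3155/317]
step 1: P̄ = F·P·Fᵀ + Q = [56456/3487 135342/3487 -1046/317; 135342/3487 542851/3487 1269/317; -1046/317 1269/317 4313/317]
step 1: y = z − H·x̄ = [29543/3487, 306835/3487]
step 1: S = H·P̄·Hᵀ + R = [59943/3487 586900/3487; 586900/3487 7869618/3487]
step 1: K = P̄·Hᵀ·S⁻¹ = [14315392/18250201 293450/18250201; -17323206/18250201 5977890/18250201; -9610342/18250201 623762/18250201]
step 1: x' = x̄ + K·y = [-25765352/18250201, 59115675/18250201, 155103787/18250201]
step 1: P' = (I − K·H)·P̄ = [14315392/18250201 -17323206/18250201 -9610342/18250201; -17323206/18250201 49513369/18250201 84614709/18250201; -9610342/18250201 84614709/18250201 223765577/18250201]
step 2: x̄ = F·x = [118231350/18250201, 542607417/18250201, 11107085/18250201]
step 2: P̄ = F·P·Fᵀ + Q = [271054280/18250201 611627490/18250201 -63470470/18250201; 611627490/18250201 2388715681/18250201 16723065/18250201; -63470470/18250201 16723065/18250201 220748553/18250201]
step 2: y = z − H·x̄ = [-81730948/18250201, -1989659417/18250201]
step 2: S = H·P̄·Hᵀ + R = [289304481/18250201 2711515780/18250201; 2711515780/18250201 35484957854/18250201]
step 2: K = P̄·Hᵀ·S⁻¹ = [62082381360/79824860287 1355757890/79824860287; -72807773490/79824860287 25774031844/79824860287; -34887692170/79824860287 1853813396/79824860287]
step 2: x' = x̄ + K·y = [91300510040/79824860287, -110537717949/79824860287, 2716045823/79824860287]
step 2: P' = (I − K·H)·P̄ = [62082381360/79824860287 -72807773490/79824860287 -34887692170/79824860287; -72807773490/79824860287 199906333435/79824860287 329747616147/79824860287; -34887692170/79824860287 329747616147/79824860287 880872145139/79824860287]

step 0: x' = [11032/3487, -16515/3487, -9357/3487], P' = [3056/3487 -3528/3487 -1444/3487; -3528/3487 10627/3487 19029/3487; -1444/3487 19029/3487 52823/3487]
step 1: x' = [-25765352/18250201, 59115675/18250201, 155103787/18250201], P' = [14315392/18250201 -17323206/18250201 -9610342/18250201; -17323206/18250201 49513369/18250201 84614709/18250201; -9610342/18250201 84614709/18250201 223765577/18250201]
step 2: x' = [91300510040/79824860287, -110537717949/79824860287, 2716045823/79824860287], P' = [62082381360/79824860287 -72807773490/79824860287 -34887692170/79824860287; -72807773490/79824860287 199906333435/79824860287 329747616147/79824860287; -34887692170/79824860287 329747616147/79824860287 880872145139/79824860287]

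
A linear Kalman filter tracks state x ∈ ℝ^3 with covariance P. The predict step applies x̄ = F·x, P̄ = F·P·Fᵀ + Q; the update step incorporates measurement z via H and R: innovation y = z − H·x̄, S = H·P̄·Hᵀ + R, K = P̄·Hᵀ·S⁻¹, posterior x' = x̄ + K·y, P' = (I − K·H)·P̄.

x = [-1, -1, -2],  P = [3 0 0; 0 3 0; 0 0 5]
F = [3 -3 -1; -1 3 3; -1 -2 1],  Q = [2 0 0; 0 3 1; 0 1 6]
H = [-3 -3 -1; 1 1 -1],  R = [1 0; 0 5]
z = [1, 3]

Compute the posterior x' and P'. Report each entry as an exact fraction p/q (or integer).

x̄ = F·x = [2, -8, 1]
P̄ = F·P·Fᵀ + Q = [61 -51 4; -51 78 1; 4 1 26]
y = z − H·x̄ = [-16, 10]
S = H·P̄·Hᵀ + R = [390 -75; -75 58]
K = P̄·Hᵀ·S⁻¹ = [-1522/16995 -14/1133; -2806/16995 266/1133; -3953/16995 -751/1133]
x' = x̄ + K·y = [56242/16995, -51164/16995, -32407/16995]
P' = (I − K·H)·P̄ = [986207/16995 -986089/16995 1168/16995; -986089/16995 991778/16995 -14261/16995; 1168/16995 -14261/16995 43232/16995]

x' = [56242/16995, -51164/16995, -32407/16995]
P' = [986207/16995 -986089/16995 1168/16995; -986089/16995 991778/16995 -14261/16995; 1168/16995 -14261/16995 43232/16995]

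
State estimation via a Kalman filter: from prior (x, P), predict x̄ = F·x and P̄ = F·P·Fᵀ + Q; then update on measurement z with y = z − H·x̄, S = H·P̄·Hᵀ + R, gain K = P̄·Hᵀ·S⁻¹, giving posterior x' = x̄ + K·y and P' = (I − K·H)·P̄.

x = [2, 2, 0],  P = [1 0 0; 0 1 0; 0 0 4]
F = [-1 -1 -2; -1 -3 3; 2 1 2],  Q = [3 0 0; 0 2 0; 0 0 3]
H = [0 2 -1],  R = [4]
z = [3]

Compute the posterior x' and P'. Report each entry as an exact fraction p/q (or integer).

x̄ = F·x = [-4, -8, 6]
P̄ = F·P·Fᵀ + Q = [21 -20 -19; -20 48 19; -19 19 24]
y = z − H·x̄ = [25]
S = H·P̄·Hᵀ + R = [144]
K = P̄·Hᵀ·S⁻¹ = [-7/48; 77/144; 7/72]
x' = x̄ + K·y = [-367/48, 773/144, 607/72]
P' = (I − K·H)·P̄ = [287/16 -421/48 -407/24; -421/48 983/144 829/72; -407/24 829/72 815/36]

x' = [-367/48, 773/144, 607/72]
P' = [287/16 -421/48 -407/24; -421/48 983/144 829/72; -407/24 829/72 815/36]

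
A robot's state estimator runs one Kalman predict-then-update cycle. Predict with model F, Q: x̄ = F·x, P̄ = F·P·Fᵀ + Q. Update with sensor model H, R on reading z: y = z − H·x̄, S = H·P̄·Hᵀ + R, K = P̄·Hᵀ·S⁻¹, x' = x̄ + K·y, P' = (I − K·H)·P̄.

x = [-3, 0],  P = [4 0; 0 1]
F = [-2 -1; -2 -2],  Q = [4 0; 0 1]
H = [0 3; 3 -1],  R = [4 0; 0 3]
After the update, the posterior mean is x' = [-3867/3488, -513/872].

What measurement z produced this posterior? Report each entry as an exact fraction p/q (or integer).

z = [-2, -3]

x̄ = F·x = [6, 6]
P̄ = F·P·Fᵀ + Q = [21 18; 18 21]
S = H·P̄·Hᵀ + R = [193 99; 99 105]
K = P̄·Hᵀ·S⁻¹ = [405/3488 1113/3488; 279/872 11/872]
x' − x̄ = [-24795/3488, -5745/872] = K·y
y = (KᵀK)⁻¹·Kᵀ·(x' − x̄) = [-20, -15]
z = y + H·x̄ = [-20, -15] + [18, 12] = [-2, -3]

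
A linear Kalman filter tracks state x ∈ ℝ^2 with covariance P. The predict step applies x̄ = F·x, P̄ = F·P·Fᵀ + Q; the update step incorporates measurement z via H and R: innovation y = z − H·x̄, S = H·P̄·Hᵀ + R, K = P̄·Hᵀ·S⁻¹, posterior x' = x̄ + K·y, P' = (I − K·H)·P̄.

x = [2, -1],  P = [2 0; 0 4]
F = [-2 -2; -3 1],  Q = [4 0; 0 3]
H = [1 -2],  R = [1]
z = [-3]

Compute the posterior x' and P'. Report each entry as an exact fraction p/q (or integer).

x' = [-526/113, -101/113]
P' = [2764/113 1372/113; 1372/113 709/113]

x̄ = F·x = [-2, -7]
P̄ = F·P·Fᵀ + Q = [28 4; 4 25]
y = z − H·x̄ = [-15]
S = H·P̄·Hᵀ + R = [113]
K = P̄·Hᵀ·S⁻¹ = [20/113; -46/113]
x' = x̄ + K·y = [-526/113, -101/113]
P' = (I − K·H)·P̄ = [2764/113 1372/113; 1372/113 709/113]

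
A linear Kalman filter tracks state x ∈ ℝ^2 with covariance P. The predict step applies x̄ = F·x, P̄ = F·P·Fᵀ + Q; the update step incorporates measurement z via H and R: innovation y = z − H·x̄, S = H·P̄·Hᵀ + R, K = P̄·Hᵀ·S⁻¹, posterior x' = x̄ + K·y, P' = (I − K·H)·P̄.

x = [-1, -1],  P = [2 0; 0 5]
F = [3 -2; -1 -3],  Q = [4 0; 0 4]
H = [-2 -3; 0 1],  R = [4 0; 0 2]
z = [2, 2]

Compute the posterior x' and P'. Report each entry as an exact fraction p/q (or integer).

x̄ = F·x = [-1, 4]
P̄ = F·P·Fᵀ + Q = [42 24; 24 51]
y = z − H·x̄ = [12, -2]
S = H·P̄·Hᵀ + R = [919 -201; -201 53]
K = P̄·Hᵀ·S⁻¹ = [-1722/4153 -4650/4153; -201/4153 3234/4153]
x' = x̄ + K·y = [-15517/4153, 7732/4153]
P' = (I − K·H)·P̄ = [17394/4153 -9300/4153; -9300/4153 6468/4153]

x' = [-15517/4153, 7732/4153]
P' = [17394/4153 -9300/4153; -9300/4153 6468/4153]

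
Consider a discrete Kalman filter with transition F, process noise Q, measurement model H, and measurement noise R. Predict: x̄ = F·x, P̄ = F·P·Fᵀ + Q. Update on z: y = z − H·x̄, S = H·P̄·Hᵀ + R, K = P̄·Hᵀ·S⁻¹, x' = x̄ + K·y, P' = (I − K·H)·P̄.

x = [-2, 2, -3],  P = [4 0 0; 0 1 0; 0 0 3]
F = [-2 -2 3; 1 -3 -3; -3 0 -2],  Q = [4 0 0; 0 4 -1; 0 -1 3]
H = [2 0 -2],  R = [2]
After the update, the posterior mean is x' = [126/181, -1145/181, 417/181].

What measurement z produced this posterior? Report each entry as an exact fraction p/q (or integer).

x̄ = F·x = [-9, 1, 12]
P̄ = F·P·Fᵀ + Q = [51 -29 6; -29 44 5; 6 5 51]
S = H·P̄·Hᵀ + R = [362]
K = P̄·Hᵀ·S⁻¹ = [45/181; -34/181; -45/181]
x' − x̄ = [1755/181, -1326/181, -1755/181] = K·y
y = (KᵀK)⁻¹·Kᵀ·(x' − x̄) = [39]
z = y + H·x̄ = [39] + [-42] = [-3]

z = [-3]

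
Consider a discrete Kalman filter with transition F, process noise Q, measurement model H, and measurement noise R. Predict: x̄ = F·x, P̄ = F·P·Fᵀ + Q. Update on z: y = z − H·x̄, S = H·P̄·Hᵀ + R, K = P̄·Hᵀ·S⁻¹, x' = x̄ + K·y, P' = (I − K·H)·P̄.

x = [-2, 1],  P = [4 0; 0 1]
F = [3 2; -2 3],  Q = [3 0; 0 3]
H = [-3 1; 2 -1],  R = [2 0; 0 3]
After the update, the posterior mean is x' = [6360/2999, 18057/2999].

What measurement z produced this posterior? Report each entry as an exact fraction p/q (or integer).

z = [-1, -3]

x̄ = F·x = [-4, 7]
P̄ = F·P·Fᵀ + Q = [43 -18; -18 28]
S = H·P̄·Hᵀ + R = [525 -376; -376 275]
K = P̄·Hᵀ·S⁻¹ = [-1321/2999 -672/2999; -1514/2999 -2768/2999]
x' − x̄ = [18356/2999, -2936/2999] = K·y
y = (KᵀK)⁻¹·Kᵀ·(x' − x̄) = [-20, 12]
z = y + H·x̄ = [-20, 12] + [19, -15] = [-1, -3]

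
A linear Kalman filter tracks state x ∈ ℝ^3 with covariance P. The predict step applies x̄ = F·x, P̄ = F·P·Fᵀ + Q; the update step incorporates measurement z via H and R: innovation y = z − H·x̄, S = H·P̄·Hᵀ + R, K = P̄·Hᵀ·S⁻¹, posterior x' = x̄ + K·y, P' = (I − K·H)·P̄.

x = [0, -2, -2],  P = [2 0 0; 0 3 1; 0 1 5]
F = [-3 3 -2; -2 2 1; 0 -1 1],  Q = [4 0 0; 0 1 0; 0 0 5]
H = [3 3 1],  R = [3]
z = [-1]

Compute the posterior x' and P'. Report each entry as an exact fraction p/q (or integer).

x' = [2812/1055, -2949/1055, -713/1055]
P' = [14339/1055 -11413/1055 -8136/1055; -11413/1055 10041/1055 4557/1055; -8136/1055 4557/1055 10644/1055]

x̄ = F·x = [-2, -6, 0]
P̄ = F·P·Fᵀ + Q = [57 19 -14; 19 30 0; -14 0 11]
y = z − H·x̄ = [23]
S = H·P̄·Hᵀ + R = [1055]
K = P̄·Hᵀ·S⁻¹ = [214/1055; 147/1055; -31/1055]
x' = x̄ + K·y = [2812/1055, -2949/1055, -713/1055]
P' = (I − K·H)·P̄ = [14339/1055 -11413/1055 -8136/1055; -11413/1055 10041/1055 4557/1055; -8136/1055 4557/1055 10644/1055]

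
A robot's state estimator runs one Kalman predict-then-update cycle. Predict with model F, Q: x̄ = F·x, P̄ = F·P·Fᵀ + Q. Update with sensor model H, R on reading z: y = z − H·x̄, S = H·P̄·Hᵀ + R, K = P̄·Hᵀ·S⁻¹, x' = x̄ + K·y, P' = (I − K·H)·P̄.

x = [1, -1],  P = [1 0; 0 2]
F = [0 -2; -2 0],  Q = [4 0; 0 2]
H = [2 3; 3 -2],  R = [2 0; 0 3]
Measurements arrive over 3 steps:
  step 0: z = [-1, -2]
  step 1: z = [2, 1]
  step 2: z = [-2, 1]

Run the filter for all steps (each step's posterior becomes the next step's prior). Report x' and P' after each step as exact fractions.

step 0: x̄ = F·x = [2, -2]
step 0: P̄ = F·P·Fᵀ + Q = [12 0; 0 6]
step 0: y = z − H·x̄ = [1, -12]
step 0: S = H·P̄·Hᵀ + R = [104 36; 36 135]
step 0: K = P̄·Hᵀ·S⁻¹ = [9/59 40/177; 53/236 -79/531]
step 0: x' = x̄ + K·y = [-33/59, 7/708]
step 0: P' = (I − K·H)·P̄ = [12/59 -2/59; -2/59 61/354]
step 1: x̄ = F·x = [-7/354, 66/59]
step 1: P̄ = F·P·Fᵀ + Q = [830/177 -8/59; -8/59 166/59]
step 1: y = z − H·x̄ = [-233/177, 389/118]
step 1: S = H·P̄·Hᵀ + R = [7868/177 624/59; 624/59 3427/59]
step 1: K = P̄·Hᵀ·S⁻¹ = [16349/109303 24006/109303; 47643/218606 -15692/109303]
step 1: x' = x̄ + K·y = [110911/218606, 78365/218606]
step 1: P' = (I − K·H)·P̄ = [21650/109303 -3534/109303; -3534/109303 18237/109303]
step 2: x̄ = F·x = [-78365/109303, -110911/109303]
step 2: P̄ = F·P·Fᵀ + Q = [510160/109303 -14136/109303; -14136/109303 305206/109303]
step 2: y = z − H·x̄ = [270857/109303, 122576/109303]
step 2: S = H·P̄·Hᵀ + R = [4836468/109303 1159044/109303; 1159044/109303 6309805/109303]
step 2: K = P̄·Hᵀ·S⁻¹ = [9980906/66726867 4883528/22242289; 9691145/44484578 -3191294/22242289]
step 2: x' = x̄ + K·y = [-6677243/66726867, -28281627/44484578]
step 2: P' = (I − K·H)·P̄ = [13213760/66726867 -718412/22242289; -718412/22242289 3709323/22242289]

step 0: x' = [-33/59, 7/708], P' = [12/59 -2/59; -2/59 61/354]
step 1: x' = [110911/218606, 78365/218606], P' = [21650/109303 -3534/109303; -3534/109303 18237/109303]
step 2: x' = [-6677243/66726867, -28281627/44484578], P' = [13213760/66726867 -718412/22242289; -718412/22242289 3709323/22242289]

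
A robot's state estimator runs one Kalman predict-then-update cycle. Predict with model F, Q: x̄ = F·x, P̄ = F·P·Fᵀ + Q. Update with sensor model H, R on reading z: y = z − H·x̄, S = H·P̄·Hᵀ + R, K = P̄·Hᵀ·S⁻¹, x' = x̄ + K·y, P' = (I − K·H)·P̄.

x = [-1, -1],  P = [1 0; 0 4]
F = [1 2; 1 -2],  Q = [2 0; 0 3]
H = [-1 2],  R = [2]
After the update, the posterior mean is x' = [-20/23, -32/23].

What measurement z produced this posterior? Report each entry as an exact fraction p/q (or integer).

z = [-2]

x̄ = F·x = [-3, 1]
P̄ = F·P·Fᵀ + Q = [19 -15; -15 20]
S = H·P̄·Hᵀ + R = [161]
K = P̄·Hᵀ·S⁻¹ = [-7/23; 55/161]
x' − x̄ = [49/23, -55/23] = K·y
y = (KᵀK)⁻¹·Kᵀ·(x' − x̄) = [-7]
z = y + H·x̄ = [-7] + [5] = [-2]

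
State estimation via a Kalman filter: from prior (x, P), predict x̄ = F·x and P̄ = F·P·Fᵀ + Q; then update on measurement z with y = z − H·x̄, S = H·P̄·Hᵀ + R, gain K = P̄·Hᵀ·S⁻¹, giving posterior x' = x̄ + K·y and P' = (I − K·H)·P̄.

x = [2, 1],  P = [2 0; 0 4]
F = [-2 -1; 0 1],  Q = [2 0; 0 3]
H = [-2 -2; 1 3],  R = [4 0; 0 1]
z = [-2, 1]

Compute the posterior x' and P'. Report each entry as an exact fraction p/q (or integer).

x̄ = F·x = [-5, 1]
P̄ = F·P·Fᵀ + Q = [14 -4; -4 7]
y = z − H·x̄ = [-10, 3]
S = H·P̄·Hᵀ + R = [56 -38; -38 54]
K = P̄·Hᵀ·S⁻¹ = [-251/395 -162/395; 161/790 181/395]
x' = x̄ + K·y = [49/395, 133/395]
P' = (I − K·H)·P̄ = [834/395 -332/395; -332/395 171/395]

x' = [49/395, 133/395]
P' = [834/395 -332/395; -332/395 171/395]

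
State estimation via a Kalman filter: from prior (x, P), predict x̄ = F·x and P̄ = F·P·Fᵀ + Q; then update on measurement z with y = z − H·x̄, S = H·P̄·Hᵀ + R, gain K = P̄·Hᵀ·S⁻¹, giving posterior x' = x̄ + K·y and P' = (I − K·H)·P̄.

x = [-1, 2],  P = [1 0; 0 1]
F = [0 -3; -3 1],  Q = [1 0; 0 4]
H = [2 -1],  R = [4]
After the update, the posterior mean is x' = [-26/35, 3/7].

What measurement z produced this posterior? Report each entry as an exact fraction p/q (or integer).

x̄ = F·x = [-6, 5]
P̄ = F·P·Fᵀ + Q = [10 -3; -3 14]
S = H·P̄·Hᵀ + R = [70]
K = P̄·Hᵀ·S⁻¹ = [23/70; -2/7]
x' − x̄ = [184/35, -32/7] = K·y
y = (KᵀK)⁻¹·Kᵀ·(x' − x̄) = [16]
z = y + H·x̄ = [16] + [-17] = [-1]

z = [-1]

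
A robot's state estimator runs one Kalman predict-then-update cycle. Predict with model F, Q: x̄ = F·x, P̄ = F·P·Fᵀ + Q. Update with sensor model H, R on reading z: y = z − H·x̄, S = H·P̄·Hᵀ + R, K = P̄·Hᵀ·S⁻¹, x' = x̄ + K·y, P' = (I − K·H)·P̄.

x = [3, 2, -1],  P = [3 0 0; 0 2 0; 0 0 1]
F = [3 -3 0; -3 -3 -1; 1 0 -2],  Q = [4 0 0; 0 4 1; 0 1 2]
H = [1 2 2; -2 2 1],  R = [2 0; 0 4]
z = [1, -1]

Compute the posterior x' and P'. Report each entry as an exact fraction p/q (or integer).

x̄ = F·x = [3, -14, 5]
P̄ = F·P·Fᵀ + Q = [49 -9 9; -9 50 -6; 9 -6 9]
y = z − H·x̄ = [16, 28]
S = H·P̄·Hᵀ + R = [239 75; 75 421]
K = P̄·Hᵀ·S⁻¹ = [14327/47497 -14624/47497; 24859/94994 20843/94994; 3945/47497 -3072/47497]
x' = x̄ + K·y = [-37749/47497, -174284/47497, 214589/47497]
P' = (I − K·H)·P̄ = [60562/47497 78582/47497 -94536/47497; 78582/47497 451423/94994 -252573/47497; -94536/47497 -252573/47497 303786/47497]

x' = [-37749/47497, -174284/47497, 214589/47497]
P' = [60562/47497 78582/47497 -94536/47497; 78582/47497 451423/94994 -252573/47497; -94536/47497 -252573/47497 303786/47497]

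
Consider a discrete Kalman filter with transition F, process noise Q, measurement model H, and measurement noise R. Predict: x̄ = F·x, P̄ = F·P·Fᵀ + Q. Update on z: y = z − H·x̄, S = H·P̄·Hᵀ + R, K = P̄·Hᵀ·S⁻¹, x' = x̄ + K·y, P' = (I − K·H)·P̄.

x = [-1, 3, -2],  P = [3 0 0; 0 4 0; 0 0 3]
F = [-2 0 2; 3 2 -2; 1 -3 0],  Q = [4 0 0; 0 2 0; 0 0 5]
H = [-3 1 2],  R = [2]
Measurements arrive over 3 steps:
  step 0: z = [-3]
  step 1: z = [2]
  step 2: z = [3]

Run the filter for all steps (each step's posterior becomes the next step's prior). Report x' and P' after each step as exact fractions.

step 0: x̄ = F·x = [-2, 7, -10]
step 0: P̄ = F·P·Fᵀ + Q = [28 -30 -6; -30 57 -15; -6 -15 44]
step 0: y = z − H·x̄ = [4]
step 0: S = H·P̄·Hᵀ + R = [679]
step 0: K = P̄·Hᵀ·S⁻¹ = [-18/97; 117/679; 13/97]
step 0: x' = x̄ + K·y = [-266/97, 5221/679, -918/97]
step 0: P' = (I − K·H)·P̄ = [448/97 -804/97 1056/97; -804/97 25014/679 -2976/97; 1056/97 -2976/97 3085/97]
step 1: x̄ = F·x = [-1304/97, 17708/679, -17525/679]
step 1: P̄ = F·P·Fᵀ + Q = [6072/97 -13156/97 14248/97; -13156/97 226434/679 -241056/679; 14248/97 -241056/679 265425/679]
step 1: y = z − H·x̄ = [-8684/679]
step 1: S = H·P̄·Hᵀ + R = [63524/679]
step 1: K = P̄·Hᵀ·S⁻¹ = [-5033/15881; 10299/31762; -4707/31762]
step 1: x' = x̄ + K·y = [-149124/15881, 348310/15881, -379789/15881]
step 1: P' = (I − K·H)·P̄ = [844892/15881 -2001242/15881 2262926/15881; -2001242/15881 5139807/15881 -5566617/15881; 2262926/15881 -5566617/15881 6175344/15881]
step 2: x̄ = F·x = [-461330/15881, 1008826/15881, -1194054/15881]
step 2: P̄ = F·P·Fᵀ + Q = [10041060/15881 -21402968/15881 24228318/15881; -21402968/15881 46259314/15881 -52221026/15881; 24228318/15881 -52221026/15881 59190012/15881]
step 2: y = z − H·x̄ = [42935/15881]
step 2: S = H·P̄·Hᵀ + R = [2214552/15881]
step 2: K = P̄·Hᵀ·S⁻¹ = [-383689/276819; 1004361/369092; -1631489/553638]
step 2: x' = x̄ + K·y = [-9078685/276819, 26161567/369092, -46037507/553638]
step 2: P' = (I − K·H)·P̄ = [100863812/276819 -75825926/92273 264650918/276819; -75825926/92273 347002601/184546 -200238449/92273; 264650918/276819 -200238449/92273 696518306/276819]

step 0: x' = [-266/97, 5221/679, -918/97], P' = [448/97 -804/97 1056/97; -804/97 25014/679 -2976/97; 1056/97 -2976/97 3085/97]
step 1: x' = [-149124/15881, 348310/15881, -379789/15881], P' = [844892/15881 -2001242/15881 2262926/15881; -2001242/15881 5139807/15881 -5566617/15881; 2262926/15881 -5566617/15881 6175344/15881]
step 2: x' = [-9078685/276819, 26161567/369092, -46037507/553638], P' = [100863812/276819 -75825926/92273 264650918/276819; -75825926/92273 347002601/184546 -200238449/92273; 264650918/276819 -200238449/92273 696518306/276819]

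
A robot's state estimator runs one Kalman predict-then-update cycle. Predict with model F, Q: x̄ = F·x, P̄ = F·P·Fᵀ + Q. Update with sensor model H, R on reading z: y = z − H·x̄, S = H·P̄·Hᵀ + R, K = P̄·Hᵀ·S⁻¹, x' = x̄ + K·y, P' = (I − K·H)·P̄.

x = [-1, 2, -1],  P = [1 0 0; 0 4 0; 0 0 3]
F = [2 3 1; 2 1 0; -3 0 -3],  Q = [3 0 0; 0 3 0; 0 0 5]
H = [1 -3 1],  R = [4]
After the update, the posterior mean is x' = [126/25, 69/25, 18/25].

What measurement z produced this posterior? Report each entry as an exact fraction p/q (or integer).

x̄ = F·x = [3, 0, 6]
P̄ = F·P·Fᵀ + Q = [46 16 -15; 16 11 -6; -15 -6 41]
S = H·P̄·Hᵀ + R = [100]
K = P̄·Hᵀ·S⁻¹ = [-17/100; -23/100; 11/25]
x' − x̄ = [51/25, 69/25, -132/25] = K·y
y = (KᵀK)⁻¹·Kᵀ·(x' − x̄) = [-12]
z = y + H·x̄ = [-12] + [9] = [-3]

z = [-3]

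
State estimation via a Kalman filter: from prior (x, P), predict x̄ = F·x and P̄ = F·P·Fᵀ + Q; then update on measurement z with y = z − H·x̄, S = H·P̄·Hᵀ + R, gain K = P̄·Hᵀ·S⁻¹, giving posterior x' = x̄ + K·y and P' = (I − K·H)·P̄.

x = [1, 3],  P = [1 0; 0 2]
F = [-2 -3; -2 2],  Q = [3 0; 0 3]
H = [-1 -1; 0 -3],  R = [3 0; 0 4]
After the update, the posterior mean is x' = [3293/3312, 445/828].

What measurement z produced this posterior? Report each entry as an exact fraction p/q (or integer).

z = [-3, -1]

x̄ = F·x = [-11, 4]
P̄ = F·P·Fᵀ + Q = [25 -8; -8 15]
S = H·P̄·Hᵀ + R = [27 21; 21 139]
K = P̄·Hᵀ·S⁻¹ = [-2867/3312 335/1104; -7/828 -89/276]
x' − x̄ = [39725/3312, -2867/828] = K·y
y = (KᵀK)⁻¹·Kᵀ·(x' − x̄) = [-10, 11]
z = y + H·x̄ = [-10, 11] + [7, -12] = [-3, -1]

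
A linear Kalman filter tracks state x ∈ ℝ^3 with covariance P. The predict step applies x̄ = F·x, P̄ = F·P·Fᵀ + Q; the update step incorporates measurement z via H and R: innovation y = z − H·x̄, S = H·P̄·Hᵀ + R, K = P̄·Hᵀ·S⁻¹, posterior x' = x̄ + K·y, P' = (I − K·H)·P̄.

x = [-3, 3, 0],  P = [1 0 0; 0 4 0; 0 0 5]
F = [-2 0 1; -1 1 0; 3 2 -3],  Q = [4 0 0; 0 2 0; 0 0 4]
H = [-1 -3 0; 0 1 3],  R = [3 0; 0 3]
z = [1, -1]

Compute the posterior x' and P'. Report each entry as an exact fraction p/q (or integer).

x̄ = F·x = [6, 6, -3]
P̄ = F·P·Fᵀ + Q = [13 2 -21; 2 7 5; -21 5 74]
y = z − H·x̄ = [25, 2]
S = H·P̄·Hᵀ + R = [91 -5; -5 706]
K = P̄·Hᵀ·S⁻¹ = [-4573/21407 -1882/21407; -5376/21407 629/21407; 5371/64221 20687/64221]
x' = x̄ + K·y = [10353/21407, -4700/21407, -17014/64221]
P' = (I − K·H)·P̄ = [76602/21407 -20961/21407 5105/21407; -20961/21407 12363/21407 -3492/21407; 5105/21407 -3492/21407 24179/64221]

x' = [10353/21407, -4700/21407, -17014/64221]
P' = [76602/21407 -20961/21407 5105/21407; -20961/21407 12363/21407 -3492/21407; 5105/21407 -3492/21407 24179/64221]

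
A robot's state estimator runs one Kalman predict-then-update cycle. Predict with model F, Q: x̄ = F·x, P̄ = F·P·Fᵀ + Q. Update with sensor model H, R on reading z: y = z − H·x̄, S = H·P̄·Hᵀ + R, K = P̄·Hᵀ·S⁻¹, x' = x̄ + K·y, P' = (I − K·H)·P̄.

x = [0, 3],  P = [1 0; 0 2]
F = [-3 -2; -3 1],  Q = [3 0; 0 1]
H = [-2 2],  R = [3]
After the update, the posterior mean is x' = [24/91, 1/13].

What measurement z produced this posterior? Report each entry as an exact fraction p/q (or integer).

x̄ = F·x = [-6, 3]
P̄ = F·P·Fᵀ + Q = [20 5; 5 12]
S = H·P̄·Hᵀ + R = [91]
K = P̄·Hᵀ·S⁻¹ = [-30/91; 2/13]
x' − x̄ = [570/91, -38/13] = K·y
y = (KᵀK)⁻¹·Kᵀ·(x' − x̄) = [-19]
z = y + H·x̄ = [-19] + [18] = [-1]

z = [-1]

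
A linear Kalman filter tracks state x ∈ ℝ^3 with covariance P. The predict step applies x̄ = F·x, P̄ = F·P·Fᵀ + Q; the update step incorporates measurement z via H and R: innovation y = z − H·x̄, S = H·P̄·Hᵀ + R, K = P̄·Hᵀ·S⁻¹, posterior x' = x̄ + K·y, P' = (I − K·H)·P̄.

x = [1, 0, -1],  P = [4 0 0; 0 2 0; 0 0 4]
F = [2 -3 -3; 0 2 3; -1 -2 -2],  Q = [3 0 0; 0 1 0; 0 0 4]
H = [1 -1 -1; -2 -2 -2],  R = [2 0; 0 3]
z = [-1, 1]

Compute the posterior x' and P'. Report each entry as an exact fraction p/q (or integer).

x̄ = F·x = [5, -3, 1]
P̄ = F·P·Fᵀ + Q = [73 -48 28; -48 45 -32; 28 -32 32]
y = z − H·x̄ = [-8, 7]
S = H·P̄·Hᵀ + R = [128 -120; -120 187]
K = P̄·Hᵀ·S⁻¹ = [4671/9536 -301/1192; -3007/9536 205/1192; -371/2384 -119/298]
x' = x̄ + K·y = [-409/596, 433/596, -82/149]
P' = (I − K·H)·P̄ = [6477/9536 -4237/9536 343/2384; -4237/9536 130893/9536 -32279/2384; 343/2384 -32279/2384 8341/596]

x' = [-409/596, 433/596, -82/149]
P' = [6477/9536 -4237/9536 343/2384; -4237/9536 130893/9536 -32279/2384; 343/2384 -32279/2384 8341/596]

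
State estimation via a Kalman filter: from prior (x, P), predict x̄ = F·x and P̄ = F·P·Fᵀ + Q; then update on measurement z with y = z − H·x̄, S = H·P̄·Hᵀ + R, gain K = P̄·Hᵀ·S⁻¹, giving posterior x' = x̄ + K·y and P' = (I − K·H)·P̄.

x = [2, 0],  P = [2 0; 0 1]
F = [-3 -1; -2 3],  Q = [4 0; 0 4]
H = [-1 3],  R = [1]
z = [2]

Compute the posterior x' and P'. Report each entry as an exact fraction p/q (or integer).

x' = [-922/159, -68/53]
P' = [3641/159 405/53; 405/53 141/53]

x̄ = F·x = [-6, -4]
P̄ = F·P·Fᵀ + Q = [23 9; 9 21]
y = z − H·x̄ = [8]
S = H·P̄·Hᵀ + R = [159]
K = P̄·Hᵀ·S⁻¹ = [4/159; 18/53]
x' = x̄ + K·y = [-922/159, -68/53]
P' = (I − K·H)·P̄ = [3641/159 405/53; 405/53 141/53]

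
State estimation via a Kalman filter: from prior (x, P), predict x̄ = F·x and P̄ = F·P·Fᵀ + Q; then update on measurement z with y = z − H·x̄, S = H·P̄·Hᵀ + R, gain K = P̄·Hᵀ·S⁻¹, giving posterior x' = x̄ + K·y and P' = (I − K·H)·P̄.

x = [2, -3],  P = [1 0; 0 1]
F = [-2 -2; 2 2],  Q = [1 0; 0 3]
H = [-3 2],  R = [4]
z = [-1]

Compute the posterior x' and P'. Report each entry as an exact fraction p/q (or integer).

x' = [7/25, -4/25]
P' = [176/225 178/225; 178/225 359/225]

x̄ = F·x = [2, -2]
P̄ = F·P·Fᵀ + Q = [9 -8; -8 11]
y = z − H·x̄ = [9]
S = H·P̄·Hᵀ + R = [225]
K = P̄·Hᵀ·S⁻¹ = [-43/225; 46/225]
x' = x̄ + K·y = [7/25, -4/25]
P' = (I − K·H)·P̄ = [176/225 178/225; 178/225 359/225]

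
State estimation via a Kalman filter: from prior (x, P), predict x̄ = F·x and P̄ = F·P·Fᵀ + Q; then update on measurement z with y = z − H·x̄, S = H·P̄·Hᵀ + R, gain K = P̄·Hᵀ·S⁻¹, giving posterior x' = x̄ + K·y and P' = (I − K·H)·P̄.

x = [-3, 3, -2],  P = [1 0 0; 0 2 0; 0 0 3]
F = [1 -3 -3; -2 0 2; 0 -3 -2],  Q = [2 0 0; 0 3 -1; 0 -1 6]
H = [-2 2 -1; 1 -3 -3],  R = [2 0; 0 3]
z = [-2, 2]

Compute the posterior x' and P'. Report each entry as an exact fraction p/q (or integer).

x̄ = F·x = [-6, 2, -5]
P̄ = F·P·Fᵀ + Q = [48 -20 36; -20 19 -13; 36 -13 36]
y = z − H·x̄ = [-23, -1]
S = H·P̄·Hᵀ + R = [662 -43; -43 216]
K = P̄·Hᵀ·S⁻¹ = [-37152/141143 -7396/141143; 18022/141143 -21243/141143; -1047/4867 -952/4867]
x' = x̄ + K·y = [15034/141143, -110977/141143, 698/4867]
P' = (I − K·H)·P̄ = [384720/141143 276924/141143 -4872/4867; 276924/141143 234481/141143 -4170/4867; -4872/4867 -4170/4867 3498/4867]

x' = [15034/141143, -110977/141143, 698/4867]
P' = [384720/141143 276924/141143 -4872/4867; 276924/141143 234481/141143 -4170/4867; -4872/4867 -4170/4867 3498/4867]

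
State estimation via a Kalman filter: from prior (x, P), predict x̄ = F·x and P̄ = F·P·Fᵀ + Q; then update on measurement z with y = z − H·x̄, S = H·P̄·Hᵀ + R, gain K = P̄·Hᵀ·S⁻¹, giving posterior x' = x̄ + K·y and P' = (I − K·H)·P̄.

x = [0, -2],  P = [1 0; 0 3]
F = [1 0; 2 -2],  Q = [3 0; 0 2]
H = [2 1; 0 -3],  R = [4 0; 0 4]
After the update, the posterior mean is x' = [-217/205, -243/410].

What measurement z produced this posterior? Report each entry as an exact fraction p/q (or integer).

z = [-3, 2]

x̄ = F·x = [0, 4]
P̄ = F·P·Fᵀ + Q = [4 2; 2 18]
S = H·P̄·Hᵀ + R = [46 -66; -66 166]
K = P̄·Hᵀ·S⁻¹ = [79/205 24/205; 11/410 -129/410]
x' − x̄ = [-217/205, -1883/410] = K·y
y = (KᵀK)⁻¹·Kᵀ·(x' − x̄) = [-7, 14]
z = y + H·x̄ = [-7, 14] + [4, -12] = [-3, 2]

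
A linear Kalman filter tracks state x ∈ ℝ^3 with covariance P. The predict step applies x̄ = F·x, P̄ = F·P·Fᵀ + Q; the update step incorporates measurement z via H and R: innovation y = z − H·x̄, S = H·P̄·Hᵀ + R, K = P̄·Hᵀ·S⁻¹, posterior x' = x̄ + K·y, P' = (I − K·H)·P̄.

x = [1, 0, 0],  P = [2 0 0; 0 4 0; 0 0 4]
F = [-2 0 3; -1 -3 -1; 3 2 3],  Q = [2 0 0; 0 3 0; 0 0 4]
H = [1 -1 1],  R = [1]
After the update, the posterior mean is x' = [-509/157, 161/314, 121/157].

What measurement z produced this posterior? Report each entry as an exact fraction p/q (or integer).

x̄ = F·x = [-2, -1, 3]
P̄ = F·P·Fᵀ + Q = [46 -8 24; -8 45 -42; 24 -42 74]
S = H·P̄·Hᵀ + R = [314]
K = P̄·Hᵀ·S⁻¹ = [39/157; -95/314; 70/157]
x' − x̄ = [-195/157, 475/314, -350/157] = K·y
y = (KᵀK)⁻¹·Kᵀ·(x' − x̄) = [-5]
z = y + H·x̄ = [-5] + [2] = [-3]

z = [-3]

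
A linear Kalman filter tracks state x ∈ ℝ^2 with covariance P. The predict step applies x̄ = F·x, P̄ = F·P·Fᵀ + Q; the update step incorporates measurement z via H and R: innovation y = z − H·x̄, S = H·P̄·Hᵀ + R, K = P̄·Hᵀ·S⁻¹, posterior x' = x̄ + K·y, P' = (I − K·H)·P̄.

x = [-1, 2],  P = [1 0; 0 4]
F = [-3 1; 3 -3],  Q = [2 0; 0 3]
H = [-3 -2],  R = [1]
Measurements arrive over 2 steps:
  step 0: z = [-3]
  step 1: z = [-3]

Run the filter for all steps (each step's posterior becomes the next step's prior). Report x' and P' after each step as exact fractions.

step 0: x̄ = F·x = [5, -9]
step 0: P̄ = F·P·Fᵀ + Q = [15 -21; -21 48]
step 0: y = z − H·x̄ = [-6]
step 0: S = H·P̄·Hᵀ + R = [76]
step 0: K = P̄·Hᵀ·S⁻¹ = [-3/76; -33/76]
step 0: x' = x̄ + K·y = [199/38, -243/38]
step 0: P' = (I − K·H)·P̄ = [1131/76 -1695/76; -1695/76 2559/76]
step 1: x̄ = F·x = [-420/19, 663/19]
step 1: P̄ = F·P·Fᵀ + Q = [5765/19 -9549/19; -9549/19 15987/19]
step 1: y = z − H·x̄ = [9/19]
step 1: S = H·P̄·Hᵀ + R = [1264/19]
step 1: K = P̄·Hᵀ·S⁻¹ = [1803/1264; -3327/1264]
step 1: x' = x̄ + K·y = [-27087/1264, 42531/1264]
step 1: P' = (I − K·H)·P̄ = [212429/1264 -319545/1264; -319545/1264 480981/1264]

step 0: x' = [199/38, -243/38], P' = [1131/76 -1695/76; -1695/76 2559/76]
step 1: x' = [-27087/1264, 42531/1264], P' = [212429/1264 -319545/1264; -319545/1264 480981/1264]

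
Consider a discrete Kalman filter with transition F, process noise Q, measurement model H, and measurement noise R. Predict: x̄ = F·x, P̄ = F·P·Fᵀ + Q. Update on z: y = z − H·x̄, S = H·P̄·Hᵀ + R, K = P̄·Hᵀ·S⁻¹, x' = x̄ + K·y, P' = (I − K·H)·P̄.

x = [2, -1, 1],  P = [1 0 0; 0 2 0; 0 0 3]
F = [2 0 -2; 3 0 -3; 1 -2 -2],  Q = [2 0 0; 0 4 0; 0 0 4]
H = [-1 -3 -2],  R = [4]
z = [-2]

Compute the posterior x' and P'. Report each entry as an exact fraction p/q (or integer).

x̄ = F·x = [2, 3, 2]
P̄ = F·P·Fᵀ + Q = [18 24 14; 24 40 21; 14 21 25]
y = z − H·x̄ = [13]
S = H·P̄·Hᵀ + R = [934]
K = P̄·Hᵀ·S⁻¹ = [-59/467; -93/467; -127/934]
x' = x̄ + K·y = [167/467, 192/467, 217/934]
P' = (I − K·H)·P̄ = [1444/467 234/467 -955/467; 234/467 1382/467 -2004/467; -955/467 -2004/467 7221/934]

x' = [167/467, 192/467, 217/934]
P' = [1444/467 234/467 -955/467; 234/467 1382/467 -2004/467; -955/467 -2004/467 7221/934]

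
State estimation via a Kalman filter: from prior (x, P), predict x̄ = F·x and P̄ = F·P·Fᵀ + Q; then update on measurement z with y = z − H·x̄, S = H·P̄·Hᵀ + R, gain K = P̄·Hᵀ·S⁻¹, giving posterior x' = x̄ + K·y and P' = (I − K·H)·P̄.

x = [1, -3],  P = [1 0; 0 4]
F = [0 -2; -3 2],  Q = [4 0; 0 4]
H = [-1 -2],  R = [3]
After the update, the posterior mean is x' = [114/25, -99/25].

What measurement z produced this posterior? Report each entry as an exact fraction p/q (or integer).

x̄ = F·x = [6, -9]
P̄ = F·P·Fᵀ + Q = [20 -16; -16 29]
S = H·P̄·Hᵀ + R = [75]
K = P̄·Hᵀ·S⁻¹ = [4/25; -14/25]
x' − x̄ = [-36/25, 126/25] = K·y
y = (KᵀK)⁻¹·Kᵀ·(x' − x̄) = [-9]
z = y + H·x̄ = [-9] + [12] = [3]

z = [3]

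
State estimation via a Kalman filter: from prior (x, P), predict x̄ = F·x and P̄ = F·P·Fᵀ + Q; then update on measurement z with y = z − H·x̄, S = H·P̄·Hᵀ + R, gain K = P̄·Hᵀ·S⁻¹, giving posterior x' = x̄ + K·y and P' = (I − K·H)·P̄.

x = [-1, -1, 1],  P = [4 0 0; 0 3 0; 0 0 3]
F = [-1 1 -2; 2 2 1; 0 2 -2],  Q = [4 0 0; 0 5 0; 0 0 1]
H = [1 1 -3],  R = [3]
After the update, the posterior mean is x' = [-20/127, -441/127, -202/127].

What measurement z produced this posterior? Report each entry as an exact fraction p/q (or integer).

z = [1]

x̄ = F·x = [-2, -3, -4]
P̄ = F·P·Fᵀ + Q = [23 -8 18; -8 36 6; 18 6 25]
S = H·P̄·Hᵀ + R = [127]
K = P̄·Hᵀ·S⁻¹ = [-39/127; 10/127; -51/127]
x' − x̄ = [234/127, -60/127, 306/127] = K·y
y = (KᵀK)⁻¹·Kᵀ·(x' − x̄) = [-6]
z = y + H·x̄ = [-6] + [7] = [1]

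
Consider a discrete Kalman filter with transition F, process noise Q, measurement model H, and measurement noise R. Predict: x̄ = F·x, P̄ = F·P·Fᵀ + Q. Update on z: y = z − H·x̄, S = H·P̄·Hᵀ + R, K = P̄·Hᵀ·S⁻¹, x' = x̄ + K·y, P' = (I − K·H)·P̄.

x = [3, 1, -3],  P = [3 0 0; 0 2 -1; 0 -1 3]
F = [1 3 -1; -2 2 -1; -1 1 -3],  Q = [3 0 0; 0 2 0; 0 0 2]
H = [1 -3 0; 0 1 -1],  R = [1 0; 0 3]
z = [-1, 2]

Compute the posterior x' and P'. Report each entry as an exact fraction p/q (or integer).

x̄ = F·x = [9, -1, 7]
P̄ = F·P·Fᵀ + Q = [33 14 22; 14 29 26; 22 26 40]
y = z − H·x̄ = [-13, 10]
S = H·P̄·Hᵀ + R = [211 -17; -17 20]
K = P̄·Hᵀ·S⁻¹ = [-316/3931 -1841/3931; -1409/3931 -608/3931; -1358/3931 -3906/3931]
x' = x̄ + K·y = [21077/3931, 8306/3931, 6111/3931]
P' = (I − K·H)·P̄ = [112151/3931 37489/3931 43012/3931; 37489/3931 12966/3931 14790/3931; 43012/3931 14790/3931 26508/3931]

x' = [21077/3931, 8306/3931, 6111/3931]
P' = [112151/3931 37489/3931 43012/3931; 37489/3931 12966/3931 14790/3931; 43012/3931 14790/3931 26508/3931]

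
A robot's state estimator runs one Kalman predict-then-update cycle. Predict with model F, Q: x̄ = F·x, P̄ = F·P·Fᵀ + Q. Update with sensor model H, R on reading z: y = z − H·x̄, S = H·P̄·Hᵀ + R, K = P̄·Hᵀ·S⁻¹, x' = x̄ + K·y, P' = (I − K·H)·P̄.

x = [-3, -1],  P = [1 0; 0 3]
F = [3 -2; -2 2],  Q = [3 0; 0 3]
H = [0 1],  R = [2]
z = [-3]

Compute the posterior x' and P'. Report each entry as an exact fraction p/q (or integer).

x' = [-1, -7/3]
P' = [60/7 -12/7; -12/7 38/21]

x̄ = F·x = [-7, 4]
P̄ = F·P·Fᵀ + Q = [24 -18; -18 19]
y = z − H·x̄ = [-7]
S = H·P̄·Hᵀ + R = [21]
K = P̄·Hᵀ·S⁻¹ = [-6/7; 19/21]
x' = x̄ + K·y = [-1, -7/3]
P' = (I − K·H)·P̄ = [60/7 -12/7; -12/7 38/21]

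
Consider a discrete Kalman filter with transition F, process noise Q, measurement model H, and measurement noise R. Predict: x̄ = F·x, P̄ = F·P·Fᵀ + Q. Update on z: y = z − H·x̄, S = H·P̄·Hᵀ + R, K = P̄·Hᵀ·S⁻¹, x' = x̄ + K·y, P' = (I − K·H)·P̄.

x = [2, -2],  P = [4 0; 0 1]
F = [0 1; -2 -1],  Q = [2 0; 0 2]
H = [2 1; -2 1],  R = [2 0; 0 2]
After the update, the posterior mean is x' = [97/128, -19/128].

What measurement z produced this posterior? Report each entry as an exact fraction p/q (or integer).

x̄ = F·x = [-2, -2]
P̄ = F·P·Fᵀ + Q = [3 -1; -1 19]
S = H·P̄·Hᵀ + R = [29 7; 7 37]
K = P̄·Hᵀ·S⁻¹ = [117/512 -119/512; 241/512 245/512]
x' − x̄ = [353/128, 237/128] = K·y
y = (KᵀK)⁻¹·Kᵀ·(x' − x̄) = [8, -4]
z = y + H·x̄ = [8, -4] + [-6, 2] = [2, -2]

z = [2, -2]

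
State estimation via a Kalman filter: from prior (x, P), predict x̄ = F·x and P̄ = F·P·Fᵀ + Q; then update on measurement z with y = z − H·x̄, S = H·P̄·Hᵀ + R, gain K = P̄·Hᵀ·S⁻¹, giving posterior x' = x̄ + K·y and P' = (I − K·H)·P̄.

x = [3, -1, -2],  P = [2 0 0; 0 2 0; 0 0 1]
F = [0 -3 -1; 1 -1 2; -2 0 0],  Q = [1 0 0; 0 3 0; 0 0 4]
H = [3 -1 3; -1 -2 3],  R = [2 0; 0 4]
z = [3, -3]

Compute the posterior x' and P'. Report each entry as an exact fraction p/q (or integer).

x' = [38607/16211, -51518/16211, -39522/16211]
P' = [9640/16211 -17392/16211 -12796/16211; -17392/16211 80374/16211 44288/16211; -12796/16211 44288/16211 28528/16211]

x̄ = F·x = [5, 0, -6]
P̄ = F·P·Fᵀ + Q = [20 4 0; 4 11 -4; 0 -4 12]
y = z − H·x̄ = [6, 20]
S = H·P̄·Hᵀ + R = [301 86; 86 240]
K = P̄·Hᵀ·S⁻¹ = [3962/16211 -77/377; 157/16211 -61/377; 1454/16211 57/377]
x' = x̄ + K·y = [38607/16211, -51518/16211, -39522/16211]
P' = (I − K·H)·P̄ = [9640/16211 -17392/16211 -12796/16211; -17392/16211 80374/16211 44288/16211; -12796/16211 44288/16211 28528/16211]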